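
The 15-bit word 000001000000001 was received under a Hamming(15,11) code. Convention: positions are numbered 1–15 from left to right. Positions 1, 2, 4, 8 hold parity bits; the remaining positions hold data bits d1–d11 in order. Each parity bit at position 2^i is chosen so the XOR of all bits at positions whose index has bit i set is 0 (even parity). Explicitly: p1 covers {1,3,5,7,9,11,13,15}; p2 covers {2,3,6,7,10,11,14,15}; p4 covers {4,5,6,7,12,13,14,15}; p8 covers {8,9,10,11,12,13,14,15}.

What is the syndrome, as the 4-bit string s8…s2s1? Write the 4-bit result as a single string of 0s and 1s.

1001

s1 (pos 1,3,5,7,9,11,13,15): 0⊕0⊕0⊕0⊕0⊕0⊕0⊕1 = 1
s2 (pos 2,3,6,7,10,11,14,15): 0⊕0⊕1⊕0⊕0⊕0⊕0⊕1 = 0
s4 (pos 4,5,6,7,12,13,14,15): 0⊕0⊕1⊕0⊕0⊕0⊕0⊕1 = 0
s8 (pos 8,9,10,11,12,13,14,15): 0⊕0⊕0⊕0⊕0⊕0⊕0⊕1 = 1
Syndrome s8…s1 = 1001 → error at position 9.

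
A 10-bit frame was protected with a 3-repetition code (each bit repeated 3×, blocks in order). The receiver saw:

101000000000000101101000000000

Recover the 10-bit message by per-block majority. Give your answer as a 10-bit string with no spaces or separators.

Block 1 (101): 2 ones → 1
Block 2 (000): 0 ones → 0
Block 3 (000): 0 ones → 0
Block 4 (000): 0 ones → 0
Block 5 (000): 0 ones → 0
Block 6 (101): 2 ones → 1
Block 7 (101): 2 ones → 1
Block 8 (000): 0 ones → 0
Block 9 (000): 0 ones → 0
Block 10 (000): 0 ones → 0

1000011000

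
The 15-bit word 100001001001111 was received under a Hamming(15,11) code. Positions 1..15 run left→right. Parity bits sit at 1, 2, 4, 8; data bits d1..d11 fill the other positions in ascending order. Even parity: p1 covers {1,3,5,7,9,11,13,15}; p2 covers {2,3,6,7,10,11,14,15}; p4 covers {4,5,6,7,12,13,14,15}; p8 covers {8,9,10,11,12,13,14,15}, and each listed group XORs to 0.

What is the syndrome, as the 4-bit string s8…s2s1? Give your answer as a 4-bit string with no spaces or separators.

1110

s1 (pos 1,3,5,7,9,11,13,15): 1⊕0⊕0⊕0⊕1⊕0⊕1⊕1 = 0
s2 (pos 2,3,6,7,10,11,14,15): 0⊕0⊕1⊕0⊕0⊕0⊕1⊕1 = 1
s4 (pos 4,5,6,7,12,13,14,15): 0⊕0⊕1⊕0⊕1⊕1⊕1⊕1 = 1
s8 (pos 8,9,10,11,12,13,14,15): 0⊕1⊕0⊕0⊕1⊕1⊕1⊕1 = 1
Syndrome s8…s1 = 1110 → error at position 14.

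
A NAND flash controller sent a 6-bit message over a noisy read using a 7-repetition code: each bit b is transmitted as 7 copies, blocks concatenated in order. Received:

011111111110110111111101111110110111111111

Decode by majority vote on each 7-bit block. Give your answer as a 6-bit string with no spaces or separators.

111111

Block 1 (0111111): 6 ones → 1
Block 2 (1111011): 6 ones → 1
Block 3 (0111111): 6 ones → 1
Block 4 (1011111): 6 ones → 1
Block 5 (1011011): 5 ones → 1
Block 6 (1111111): 7 ones → 1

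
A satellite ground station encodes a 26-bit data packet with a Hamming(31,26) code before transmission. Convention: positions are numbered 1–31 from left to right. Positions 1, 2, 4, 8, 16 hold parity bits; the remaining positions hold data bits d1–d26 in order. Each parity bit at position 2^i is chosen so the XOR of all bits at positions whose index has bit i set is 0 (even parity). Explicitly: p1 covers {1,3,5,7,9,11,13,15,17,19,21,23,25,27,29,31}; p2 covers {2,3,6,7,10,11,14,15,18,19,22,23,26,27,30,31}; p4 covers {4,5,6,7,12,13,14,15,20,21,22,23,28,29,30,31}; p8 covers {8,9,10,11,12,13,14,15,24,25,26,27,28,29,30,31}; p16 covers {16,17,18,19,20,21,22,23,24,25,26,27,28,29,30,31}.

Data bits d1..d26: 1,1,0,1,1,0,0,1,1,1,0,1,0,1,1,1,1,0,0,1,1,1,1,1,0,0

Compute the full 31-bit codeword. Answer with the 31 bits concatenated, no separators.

Place data at non-parity positions: p1 p2 1 p4 1 0 1 p8 1 0 0 1 1 1 0 p16 1 0 1 1 1 1 0 0 1 1 1 1 1 0 0
p1 (pos 1,3,5,7,9,11,13,15,17,19,21,23,25,27,29,31): XOR of data positions = 1⊕1⊕1⊕1⊕0⊕1⊕0⊕1⊕1⊕1⊕0⊕1⊕1⊕1⊕0 = 1
p2 (pos 2,3,6,7,10,11,14,15,18,19,22,23,26,27,30,31): XOR of data positions = 1⊕0⊕1⊕0⊕0⊕1⊕0⊕0⊕1⊕1⊕0⊕1⊕1⊕0⊕0 = 1
p4 (pos 4,5,6,7,12,13,14,15,20,21,22,23,28,29,30,31): XOR of data positions = 1⊕0⊕1⊕1⊕1⊕1⊕0⊕1⊕1⊕1⊕0⊕1⊕1⊕0⊕0 = 0
p8 (pos 8,9,10,11,12,13,14,15,24,25,26,27,28,29,30,31): XOR of data positions = 1⊕0⊕0⊕1⊕1⊕1⊕0⊕0⊕1⊕1⊕1⊕1⊕1⊕0⊕0 = 1
p16 (pos 16,17,18,19,20,21,22,23,24,25,26,27,28,29,30,31): XOR of data positions = 1⊕0⊕1⊕1⊕1⊕1⊕0⊕0⊕1⊕1⊕1⊕1⊕1⊕0⊕0 = 0
Codeword: 1110101110011100101111001111100

1110101110011100101111001111100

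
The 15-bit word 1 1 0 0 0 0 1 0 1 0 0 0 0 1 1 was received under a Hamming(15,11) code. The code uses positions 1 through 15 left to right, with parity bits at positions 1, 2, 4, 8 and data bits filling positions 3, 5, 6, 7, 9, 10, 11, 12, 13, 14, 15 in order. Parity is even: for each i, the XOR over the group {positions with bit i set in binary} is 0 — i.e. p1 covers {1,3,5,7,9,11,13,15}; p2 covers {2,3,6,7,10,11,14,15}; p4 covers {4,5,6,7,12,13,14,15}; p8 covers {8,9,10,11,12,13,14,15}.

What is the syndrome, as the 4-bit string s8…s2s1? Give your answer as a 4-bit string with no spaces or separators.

1100

s1 (pos 1,3,5,7,9,11,13,15): 1⊕0⊕0⊕1⊕1⊕0⊕0⊕1 = 0
s2 (pos 2,3,6,7,10,11,14,15): 1⊕0⊕0⊕1⊕0⊕0⊕1⊕1 = 0
s4 (pos 4,5,6,7,12,13,14,15): 0⊕0⊕0⊕1⊕0⊕0⊕1⊕1 = 1
s8 (pos 8,9,10,11,12,13,14,15): 0⊕1⊕0⊕0⊕0⊕0⊕1⊕1 = 1
Syndrome s8…s1 = 1100 → error at position 12.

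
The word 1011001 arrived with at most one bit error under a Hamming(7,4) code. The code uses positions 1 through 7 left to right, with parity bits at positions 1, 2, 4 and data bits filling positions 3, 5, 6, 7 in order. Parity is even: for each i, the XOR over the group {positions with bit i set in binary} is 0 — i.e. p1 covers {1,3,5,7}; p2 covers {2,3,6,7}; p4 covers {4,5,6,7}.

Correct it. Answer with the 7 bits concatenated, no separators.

s1 (pos 1,3,5,7): 1⊕1⊕0⊕1 = 1
s2 (pos 2,3,6,7): 0⊕1⊕0⊕1 = 0
s4 (pos 4,5,6,7): 1⊕0⊕0⊕1 = 0
Syndrome s4…s1 = 001 → error at position 1.
Flip position 1: 1011001 → 0011001

0011001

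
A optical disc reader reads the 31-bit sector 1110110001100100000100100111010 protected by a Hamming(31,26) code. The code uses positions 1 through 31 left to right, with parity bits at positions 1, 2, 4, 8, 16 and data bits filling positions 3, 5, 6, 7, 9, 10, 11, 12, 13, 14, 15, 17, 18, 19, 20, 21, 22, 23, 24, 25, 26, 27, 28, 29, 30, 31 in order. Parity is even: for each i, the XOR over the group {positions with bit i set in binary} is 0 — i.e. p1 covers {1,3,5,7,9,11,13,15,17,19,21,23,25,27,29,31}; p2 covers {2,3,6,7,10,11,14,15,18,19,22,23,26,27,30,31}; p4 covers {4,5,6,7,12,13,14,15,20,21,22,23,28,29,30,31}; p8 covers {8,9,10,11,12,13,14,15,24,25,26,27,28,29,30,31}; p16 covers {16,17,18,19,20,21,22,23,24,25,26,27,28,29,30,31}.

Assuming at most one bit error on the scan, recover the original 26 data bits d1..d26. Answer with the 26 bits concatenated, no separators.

s1 (pos 1,3,5,7,9,11,13,15,17,19,21,23,25,27,29,31): 1⊕1⊕1⊕0⊕0⊕1⊕0⊕0⊕0⊕0⊕0⊕1⊕0⊕1⊕0⊕0 = 0
s2 (pos 2,3,6,7,10,11,14,15,18,19,22,23,26,27,30,31): 1⊕1⊕1⊕0⊕1⊕1⊕1⊕0⊕0⊕0⊕0⊕1⊕1⊕1⊕1⊕0 = 0
s4 (pos 4,5,6,7,12,13,14,15,20,21,22,23,28,29,30,31): 0⊕1⊕1⊕0⊕0⊕0⊕1⊕0⊕1⊕0⊕0⊕1⊕1⊕0⊕1⊕0 = 1
s8 (pos 8,9,10,11,12,13,14,15,24,25,26,27,28,29,30,31): 0⊕0⊕1⊕1⊕0⊕0⊕1⊕0⊕0⊕0⊕1⊕1⊕1⊕0⊕1⊕0 = 1
s16 (pos 16,17,18,19,20,21,22,23,24,25,26,27,28,29,30,31): 0⊕0⊕0⊕0⊕1⊕0⊕0⊕1⊕0⊕0⊕1⊕1⊕1⊕0⊕1⊕0 = 0
Syndrome s16…s1 = 01100 → error at position 12.
Flip position 12: 1110110001100100000100100111010 → 1110110001110100000100100111010
Read data bits from positions 3,5,6,7,9,10,11,12,13,14,15,17,18,19,20,21,22,23,24,25,26,27,28,29,30,31: 11100111010000100100111010

11100111010000100100111010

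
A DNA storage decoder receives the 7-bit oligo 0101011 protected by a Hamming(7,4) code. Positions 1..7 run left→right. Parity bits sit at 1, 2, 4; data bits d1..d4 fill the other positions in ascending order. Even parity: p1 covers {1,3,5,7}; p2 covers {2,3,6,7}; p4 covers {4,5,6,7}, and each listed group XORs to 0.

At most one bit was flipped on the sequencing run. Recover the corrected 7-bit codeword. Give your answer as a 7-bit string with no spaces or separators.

0101010

s1 (pos 1,3,5,7): 0⊕0⊕0⊕1 = 1
s2 (pos 2,3,6,7): 1⊕0⊕1⊕1 = 1
s4 (pos 4,5,6,7): 1⊕0⊕1⊕1 = 1
Syndrome s4…s1 = 111 → error at position 7.
Flip position 7: 0101011 → 0101010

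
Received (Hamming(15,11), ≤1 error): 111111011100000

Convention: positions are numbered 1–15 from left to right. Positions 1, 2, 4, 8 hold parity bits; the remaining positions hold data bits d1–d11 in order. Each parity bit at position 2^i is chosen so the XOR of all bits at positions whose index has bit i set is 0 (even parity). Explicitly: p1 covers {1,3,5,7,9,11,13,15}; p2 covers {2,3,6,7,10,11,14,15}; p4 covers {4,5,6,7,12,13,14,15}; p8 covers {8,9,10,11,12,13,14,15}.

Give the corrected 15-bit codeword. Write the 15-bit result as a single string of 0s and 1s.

s1 (pos 1,3,5,7,9,11,13,15): 1⊕1⊕1⊕0⊕1⊕0⊕0⊕0 = 0
s2 (pos 2,3,6,7,10,11,14,15): 1⊕1⊕1⊕0⊕1⊕0⊕0⊕0 = 0
s4 (pos 4,5,6,7,12,13,14,15): 1⊕1⊕1⊕0⊕0⊕0⊕0⊕0 = 1
s8 (pos 8,9,10,11,12,13,14,15): 1⊕1⊕1⊕0⊕0⊕0⊕0⊕0 = 1
Syndrome s8…s1 = 1100 → error at position 12.
Flip position 12: 111111011100000 → 111111011101000

111111011101000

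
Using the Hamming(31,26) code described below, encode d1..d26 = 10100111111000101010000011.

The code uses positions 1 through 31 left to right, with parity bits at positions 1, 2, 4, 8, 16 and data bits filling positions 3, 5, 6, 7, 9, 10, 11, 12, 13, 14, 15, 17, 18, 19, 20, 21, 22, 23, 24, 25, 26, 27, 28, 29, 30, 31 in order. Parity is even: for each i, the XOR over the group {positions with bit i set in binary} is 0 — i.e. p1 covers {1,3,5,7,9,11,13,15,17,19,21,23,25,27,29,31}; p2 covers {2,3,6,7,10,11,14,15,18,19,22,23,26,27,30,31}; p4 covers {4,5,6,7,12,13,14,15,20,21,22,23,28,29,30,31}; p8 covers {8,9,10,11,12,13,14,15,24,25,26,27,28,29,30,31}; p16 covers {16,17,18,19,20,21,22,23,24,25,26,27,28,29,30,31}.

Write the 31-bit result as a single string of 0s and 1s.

1111010101111111000101010000011

Place data at non-parity positions: p1 p2 1 p4 0 1 0 p8 0 1 1 1 1 1 1 p16 0 0 0 1 0 1 0 1 0 0 0 0 0 1 1
p1 (pos 1,3,5,7,9,11,13,15,17,19,21,23,25,27,29,31): XOR of data positions = 1⊕0⊕0⊕0⊕1⊕1⊕1⊕0⊕0⊕0⊕0⊕0⊕0⊕0⊕1 = 1
p2 (pos 2,3,6,7,10,11,14,15,18,19,22,23,26,27,30,31): XOR of data positions = 1⊕1⊕0⊕1⊕1⊕1⊕1⊕0⊕0⊕1⊕0⊕0⊕0⊕1⊕1 = 1
p4 (pos 4,5,6,7,12,13,14,15,20,21,22,23,28,29,30,31): XOR of data positions = 0⊕1⊕0⊕1⊕1⊕1⊕1⊕1⊕0⊕1⊕0⊕0⊕0⊕1⊕1 = 1
p8 (pos 8,9,10,11,12,13,14,15,24,25,26,27,28,29,30,31): XOR of data positions = 0⊕1⊕1⊕1⊕1⊕1⊕1⊕1⊕0⊕0⊕0⊕0⊕0⊕1⊕1 = 1
p16 (pos 16,17,18,19,20,21,22,23,24,25,26,27,28,29,30,31): XOR of data positions = 0⊕0⊕0⊕1⊕0⊕1⊕0⊕1⊕0⊕0⊕0⊕0⊕0⊕1⊕1 = 1
Codeword: 1111010101111111000101010000011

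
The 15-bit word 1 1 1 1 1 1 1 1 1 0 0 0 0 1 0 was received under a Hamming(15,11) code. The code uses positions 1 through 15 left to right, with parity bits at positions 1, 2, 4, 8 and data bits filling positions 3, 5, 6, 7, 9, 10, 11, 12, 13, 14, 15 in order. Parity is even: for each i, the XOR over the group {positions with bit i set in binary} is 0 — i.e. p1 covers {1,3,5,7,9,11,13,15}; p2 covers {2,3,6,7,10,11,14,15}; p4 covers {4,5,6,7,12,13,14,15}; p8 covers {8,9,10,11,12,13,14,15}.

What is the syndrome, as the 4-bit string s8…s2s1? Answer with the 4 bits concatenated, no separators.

1111

s1 (pos 1,3,5,7,9,11,13,15): 1⊕1⊕1⊕1⊕1⊕0⊕0⊕0 = 1
s2 (pos 2,3,6,7,10,11,14,15): 1⊕1⊕1⊕1⊕0⊕0⊕1⊕0 = 1
s4 (pos 4,5,6,7,12,13,14,15): 1⊕1⊕1⊕1⊕0⊕0⊕1⊕0 = 1
s8 (pos 8,9,10,11,12,13,14,15): 1⊕1⊕0⊕0⊕0⊕0⊕1⊕0 = 1
Syndrome s8…s1 = 1111 → error at position 15.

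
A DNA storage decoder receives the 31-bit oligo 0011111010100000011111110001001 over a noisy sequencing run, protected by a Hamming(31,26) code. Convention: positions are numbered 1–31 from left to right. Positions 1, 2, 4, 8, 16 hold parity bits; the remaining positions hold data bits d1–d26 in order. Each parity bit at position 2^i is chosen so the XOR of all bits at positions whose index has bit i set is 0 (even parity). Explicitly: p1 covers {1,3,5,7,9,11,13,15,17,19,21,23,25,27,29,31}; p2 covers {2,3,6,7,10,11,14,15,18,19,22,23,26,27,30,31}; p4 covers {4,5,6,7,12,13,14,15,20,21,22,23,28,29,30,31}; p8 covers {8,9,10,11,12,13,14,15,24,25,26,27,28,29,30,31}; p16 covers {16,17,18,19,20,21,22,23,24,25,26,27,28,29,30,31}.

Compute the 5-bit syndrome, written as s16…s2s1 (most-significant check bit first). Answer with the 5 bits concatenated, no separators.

11011

s1 (pos 1,3,5,7,9,11,13,15,17,19,21,23,25,27,29,31): 0⊕1⊕1⊕1⊕1⊕1⊕0⊕0⊕0⊕1⊕1⊕1⊕0⊕0⊕0⊕1 = 1
s2 (pos 2,3,6,7,10,11,14,15,18,19,22,23,26,27,30,31): 0⊕1⊕1⊕1⊕0⊕1⊕0⊕0⊕1⊕1⊕1⊕1⊕0⊕0⊕0⊕1 = 1
s4 (pos 4,5,6,7,12,13,14,15,20,21,22,23,28,29,30,31): 1⊕1⊕1⊕1⊕0⊕0⊕0⊕0⊕1⊕1⊕1⊕1⊕1⊕0⊕0⊕1 = 0
s8 (pos 8,9,10,11,12,13,14,15,24,25,26,27,28,29,30,31): 0⊕1⊕0⊕1⊕0⊕0⊕0⊕0⊕1⊕0⊕0⊕0⊕1⊕0⊕0⊕1 = 1
s16 (pos 16,17,18,19,20,21,22,23,24,25,26,27,28,29,30,31): 0⊕0⊕1⊕1⊕1⊕1⊕1⊕1⊕1⊕0⊕0⊕0⊕1⊕0⊕0⊕1 = 1
Syndrome s16…s1 = 11011 → error at position 27.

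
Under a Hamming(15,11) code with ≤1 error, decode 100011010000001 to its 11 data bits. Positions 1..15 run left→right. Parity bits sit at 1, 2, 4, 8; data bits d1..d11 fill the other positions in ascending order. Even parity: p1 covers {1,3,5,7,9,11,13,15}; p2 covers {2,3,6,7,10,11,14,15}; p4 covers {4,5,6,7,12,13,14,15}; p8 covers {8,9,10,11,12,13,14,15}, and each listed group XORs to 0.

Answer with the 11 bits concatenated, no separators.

s1 (pos 1,3,5,7,9,11,13,15): 1⊕0⊕1⊕0⊕0⊕0⊕0⊕1 = 1
s2 (pos 2,3,6,7,10,11,14,15): 0⊕0⊕1⊕0⊕0⊕0⊕0⊕1 = 0
s4 (pos 4,5,6,7,12,13,14,15): 0⊕1⊕1⊕0⊕0⊕0⊕0⊕1 = 1
s8 (pos 8,9,10,11,12,13,14,15): 1⊕0⊕0⊕0⊕0⊕0⊕0⊕1 = 0
Syndrome s8…s1 = 0101 → error at position 5.
Flip position 5: 100011010000001 → 100001010000001
Read data bits from positions 3,5,6,7,9,10,11,12,13,14,15: 00100000001

00100000001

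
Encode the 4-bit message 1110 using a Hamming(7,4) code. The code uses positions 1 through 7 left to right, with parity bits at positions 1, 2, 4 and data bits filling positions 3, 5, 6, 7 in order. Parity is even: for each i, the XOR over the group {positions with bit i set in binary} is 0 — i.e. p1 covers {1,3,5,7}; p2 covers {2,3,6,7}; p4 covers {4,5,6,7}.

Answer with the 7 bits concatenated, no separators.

Place data at non-parity positions: p1 p2 1 p4 1 1 0
p1 (pos 1,3,5,7): XOR of data positions = 1⊕1⊕0 = 0
p2 (pos 2,3,6,7): XOR of data positions = 1⊕1⊕0 = 0
p4 (pos 4,5,6,7): XOR of data positions = 1⊕1⊕0 = 0
Codeword: 0010110

0010110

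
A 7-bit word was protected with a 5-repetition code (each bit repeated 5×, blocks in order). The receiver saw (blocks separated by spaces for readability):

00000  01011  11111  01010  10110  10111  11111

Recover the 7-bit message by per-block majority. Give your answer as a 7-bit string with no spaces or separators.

0110111

Block 1 (00000): 0 ones → 0
Block 2 (01011): 3 ones → 1
Block 3 (11111): 5 ones → 1
Block 4 (01010): 2 ones → 0
Block 5 (10110): 3 ones → 1
Block 6 (10111): 4 ones → 1
Block 7 (11111): 5 ones → 1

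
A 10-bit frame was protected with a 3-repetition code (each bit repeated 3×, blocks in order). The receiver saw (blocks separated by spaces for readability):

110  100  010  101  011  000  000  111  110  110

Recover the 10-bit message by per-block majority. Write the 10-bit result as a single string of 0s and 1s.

Block 1 (110): 2 ones → 1
Block 2 (100): 1 one → 0
Block 3 (010): 1 one → 0
Block 4 (101): 2 ones → 1
Block 5 (011): 2 ones → 1
Block 6 (000): 0 ones → 0
Block 7 (000): 0 ones → 0
Block 8 (111): 3 ones → 1
Block 9 (110): 2 ones → 1
Block 10 (110): 2 ones → 1

1001100111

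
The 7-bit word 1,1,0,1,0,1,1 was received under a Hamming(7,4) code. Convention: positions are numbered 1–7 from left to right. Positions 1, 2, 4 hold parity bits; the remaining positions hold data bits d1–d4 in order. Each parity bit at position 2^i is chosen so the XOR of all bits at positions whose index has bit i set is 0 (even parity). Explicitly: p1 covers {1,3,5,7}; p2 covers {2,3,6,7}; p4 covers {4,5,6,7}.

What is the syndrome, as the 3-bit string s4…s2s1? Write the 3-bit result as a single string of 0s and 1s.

s1 (pos 1,3,5,7): 1⊕0⊕0⊕1 = 0
s2 (pos 2,3,6,7): 1⊕0⊕1⊕1 = 1
s4 (pos 4,5,6,7): 1⊕0⊕1⊕1 = 1
Syndrome s4…s1 = 110 → error at position 6.

110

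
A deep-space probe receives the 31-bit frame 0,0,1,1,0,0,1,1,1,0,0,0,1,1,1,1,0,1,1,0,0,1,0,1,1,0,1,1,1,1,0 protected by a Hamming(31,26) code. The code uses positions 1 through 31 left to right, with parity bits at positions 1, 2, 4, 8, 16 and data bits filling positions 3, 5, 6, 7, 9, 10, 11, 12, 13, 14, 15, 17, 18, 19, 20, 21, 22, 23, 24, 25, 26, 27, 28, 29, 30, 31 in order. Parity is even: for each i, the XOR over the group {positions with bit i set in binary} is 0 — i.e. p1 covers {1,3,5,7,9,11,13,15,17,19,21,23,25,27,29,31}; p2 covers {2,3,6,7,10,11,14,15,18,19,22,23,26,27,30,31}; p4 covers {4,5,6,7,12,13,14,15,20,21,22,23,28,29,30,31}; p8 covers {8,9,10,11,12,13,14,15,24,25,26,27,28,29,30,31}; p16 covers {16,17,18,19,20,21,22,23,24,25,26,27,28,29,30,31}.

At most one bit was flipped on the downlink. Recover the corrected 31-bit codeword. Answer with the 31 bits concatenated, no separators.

0011001110001101011001011011110

s1 (pos 1,3,5,7,9,11,13,15,17,19,21,23,25,27,29,31): 0⊕1⊕0⊕1⊕1⊕0⊕1⊕1⊕0⊕1⊕0⊕0⊕1⊕1⊕1⊕0 = 1
s2 (pos 2,3,6,7,10,11,14,15,18,19,22,23,26,27,30,31): 0⊕1⊕0⊕1⊕0⊕0⊕1⊕1⊕1⊕1⊕1⊕0⊕0⊕1⊕1⊕0 = 1
s4 (pos 4,5,6,7,12,13,14,15,20,21,22,23,28,29,30,31): 1⊕0⊕0⊕1⊕0⊕1⊕1⊕1⊕0⊕0⊕1⊕0⊕1⊕1⊕1⊕0 = 1
s8 (pos 8,9,10,11,12,13,14,15,24,25,26,27,28,29,30,31): 1⊕1⊕0⊕0⊕0⊕1⊕1⊕1⊕1⊕1⊕0⊕1⊕1⊕1⊕1⊕0 = 1
s16 (pos 16,17,18,19,20,21,22,23,24,25,26,27,28,29,30,31): 1⊕0⊕1⊕1⊕0⊕0⊕1⊕0⊕1⊕1⊕0⊕1⊕1⊕1⊕1⊕0 = 0
Syndrome s16…s1 = 01111 → error at position 15.
Flip position 15: 0011001110001111011001011011110 → 0011001110001101011001011011110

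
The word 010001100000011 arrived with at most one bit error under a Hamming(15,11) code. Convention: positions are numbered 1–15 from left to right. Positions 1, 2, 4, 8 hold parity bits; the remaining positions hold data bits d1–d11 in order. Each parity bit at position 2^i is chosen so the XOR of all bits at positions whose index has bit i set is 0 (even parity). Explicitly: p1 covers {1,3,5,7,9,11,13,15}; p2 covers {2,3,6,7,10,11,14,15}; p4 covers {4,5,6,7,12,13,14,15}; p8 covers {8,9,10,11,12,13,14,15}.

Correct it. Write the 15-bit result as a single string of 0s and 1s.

000001100000011

s1 (pos 1,3,5,7,9,11,13,15): 0⊕0⊕0⊕1⊕0⊕0⊕0⊕1 = 0
s2 (pos 2,3,6,7,10,11,14,15): 1⊕0⊕1⊕1⊕0⊕0⊕1⊕1 = 1
s4 (pos 4,5,6,7,12,13,14,15): 0⊕0⊕1⊕1⊕0⊕0⊕1⊕1 = 0
s8 (pos 8,9,10,11,12,13,14,15): 0⊕0⊕0⊕0⊕0⊕0⊕1⊕1 = 0
Syndrome s8…s1 = 0010 → error at position 2.
Flip position 2: 010001100000011 → 000001100000011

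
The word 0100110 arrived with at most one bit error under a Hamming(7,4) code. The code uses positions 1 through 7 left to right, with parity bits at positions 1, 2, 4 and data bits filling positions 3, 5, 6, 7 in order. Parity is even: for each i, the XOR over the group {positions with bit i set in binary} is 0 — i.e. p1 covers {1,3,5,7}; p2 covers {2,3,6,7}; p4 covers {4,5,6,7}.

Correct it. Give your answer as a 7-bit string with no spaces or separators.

1100110

s1 (pos 1,3,5,7): 0⊕0⊕1⊕0 = 1
s2 (pos 2,3,6,7): 1⊕0⊕1⊕0 = 0
s4 (pos 4,5,6,7): 0⊕1⊕1⊕0 = 0
Syndrome s4…s1 = 001 → error at position 1.
Flip position 1: 0100110 → 1100110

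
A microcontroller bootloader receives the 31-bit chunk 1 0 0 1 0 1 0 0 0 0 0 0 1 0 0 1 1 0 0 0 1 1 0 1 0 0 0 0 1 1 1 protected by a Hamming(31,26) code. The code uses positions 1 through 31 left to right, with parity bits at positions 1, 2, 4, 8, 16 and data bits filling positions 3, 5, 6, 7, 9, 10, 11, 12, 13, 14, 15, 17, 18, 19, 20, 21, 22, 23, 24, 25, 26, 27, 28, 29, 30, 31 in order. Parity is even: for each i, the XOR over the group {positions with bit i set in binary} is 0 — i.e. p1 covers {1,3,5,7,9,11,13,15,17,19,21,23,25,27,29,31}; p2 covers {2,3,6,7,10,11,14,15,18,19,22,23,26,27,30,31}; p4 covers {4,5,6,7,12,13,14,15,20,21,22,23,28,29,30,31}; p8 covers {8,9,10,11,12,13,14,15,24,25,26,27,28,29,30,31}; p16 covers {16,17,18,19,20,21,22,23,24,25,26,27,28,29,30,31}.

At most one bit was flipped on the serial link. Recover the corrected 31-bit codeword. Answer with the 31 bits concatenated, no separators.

s1 (pos 1,3,5,7,9,11,13,15,17,19,21,23,25,27,29,31): 1⊕0⊕0⊕0⊕0⊕0⊕1⊕0⊕1⊕0⊕1⊕0⊕0⊕0⊕1⊕1 = 0
s2 (pos 2,3,6,7,10,11,14,15,18,19,22,23,26,27,30,31): 0⊕0⊕1⊕0⊕0⊕0⊕0⊕0⊕0⊕0⊕1⊕0⊕0⊕0⊕1⊕1 = 0
s4 (pos 4,5,6,7,12,13,14,15,20,21,22,23,28,29,30,31): 1⊕0⊕1⊕0⊕0⊕1⊕0⊕0⊕0⊕1⊕1⊕0⊕0⊕1⊕1⊕1 = 0
s8 (pos 8,9,10,11,12,13,14,15,24,25,26,27,28,29,30,31): 0⊕0⊕0⊕0⊕0⊕1⊕0⊕0⊕1⊕0⊕0⊕0⊕0⊕1⊕1⊕1 = 1
s16 (pos 16,17,18,19,20,21,22,23,24,25,26,27,28,29,30,31): 1⊕1⊕0⊕0⊕0⊕1⊕1⊕0⊕1⊕0⊕0⊕0⊕0⊕1⊕1⊕1 = 0
Syndrome s16…s1 = 01000 → error at position 8.
Flip position 8: 1001010000001001100011010000111 → 1001010100001001100011010000111

1001010100001001100011010000111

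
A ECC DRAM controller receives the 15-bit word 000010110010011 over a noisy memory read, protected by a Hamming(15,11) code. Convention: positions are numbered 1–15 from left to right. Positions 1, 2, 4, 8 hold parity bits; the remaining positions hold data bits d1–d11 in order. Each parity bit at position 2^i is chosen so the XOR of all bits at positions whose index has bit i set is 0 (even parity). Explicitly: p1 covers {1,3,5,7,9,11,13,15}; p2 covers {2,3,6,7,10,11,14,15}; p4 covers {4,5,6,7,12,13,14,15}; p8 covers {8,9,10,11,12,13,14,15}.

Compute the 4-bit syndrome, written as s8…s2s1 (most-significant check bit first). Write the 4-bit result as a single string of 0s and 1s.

0000

s1 (pos 1,3,5,7,9,11,13,15): 0⊕0⊕1⊕1⊕0⊕1⊕0⊕1 = 0
s2 (pos 2,3,6,7,10,11,14,15): 0⊕0⊕0⊕1⊕0⊕1⊕1⊕1 = 0
s4 (pos 4,5,6,7,12,13,14,15): 0⊕1⊕0⊕1⊕0⊕0⊕1⊕1 = 0
s8 (pos 8,9,10,11,12,13,14,15): 1⊕0⊕0⊕1⊕0⊕0⊕1⊕1 = 0
Syndrome s8…s1 = 0000 → no error.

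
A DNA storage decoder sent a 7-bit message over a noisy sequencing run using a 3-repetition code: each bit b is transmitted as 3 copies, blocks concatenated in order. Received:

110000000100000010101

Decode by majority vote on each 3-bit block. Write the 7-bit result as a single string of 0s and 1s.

1000001

Block 1 (110): 2 ones → 1
Block 2 (000): 0 ones → 0
Block 3 (000): 0 ones → 0
Block 4 (100): 1 one → 0
Block 5 (000): 0 ones → 0
Block 6 (010): 1 one → 0
Block 7 (101): 2 ones → 1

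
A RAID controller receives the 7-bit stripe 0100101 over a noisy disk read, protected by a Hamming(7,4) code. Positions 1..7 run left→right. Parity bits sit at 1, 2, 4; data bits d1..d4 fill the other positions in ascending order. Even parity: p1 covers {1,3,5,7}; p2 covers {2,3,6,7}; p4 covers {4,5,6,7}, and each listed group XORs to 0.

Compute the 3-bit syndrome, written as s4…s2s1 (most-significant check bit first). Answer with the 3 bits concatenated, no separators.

s1 (pos 1,3,5,7): 0⊕0⊕1⊕1 = 0
s2 (pos 2,3,6,7): 1⊕0⊕0⊕1 = 0
s4 (pos 4,5,6,7): 0⊕1⊕0⊕1 = 0
Syndrome s4…s1 = 000 → no error.

000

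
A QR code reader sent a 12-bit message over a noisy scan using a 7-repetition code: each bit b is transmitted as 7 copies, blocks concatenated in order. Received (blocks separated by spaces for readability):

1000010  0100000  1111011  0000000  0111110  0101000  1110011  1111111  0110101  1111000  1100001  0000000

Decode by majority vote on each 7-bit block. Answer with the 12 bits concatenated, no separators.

001010111100

Block 1 (1000010): 2 ones → 0
Block 2 (0100000): 1 one → 0
Block 3 (1111011): 6 ones → 1
Block 4 (0000000): 0 ones → 0
Block 5 (0111110): 5 ones → 1
Block 6 (0101000): 2 ones → 0
Block 7 (1110011): 5 ones → 1
Block 8 (1111111): 7 ones → 1
Block 9 (0110101): 4 ones → 1
Block 10 (1111000): 4 ones → 1
Block 11 (1100001): 3 ones → 0
Block 12 (0000000): 0 ones → 0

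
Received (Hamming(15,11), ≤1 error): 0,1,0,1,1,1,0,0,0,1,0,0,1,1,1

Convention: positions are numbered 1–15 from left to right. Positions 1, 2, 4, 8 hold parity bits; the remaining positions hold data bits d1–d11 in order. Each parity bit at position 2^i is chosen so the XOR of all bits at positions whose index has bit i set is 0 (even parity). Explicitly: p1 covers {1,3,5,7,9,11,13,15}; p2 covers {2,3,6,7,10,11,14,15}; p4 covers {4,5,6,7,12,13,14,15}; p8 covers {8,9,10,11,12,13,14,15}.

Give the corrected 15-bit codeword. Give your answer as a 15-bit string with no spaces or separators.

011111000100111

s1 (pos 1,3,5,7,9,11,13,15): 0⊕0⊕1⊕0⊕0⊕0⊕1⊕1 = 1
s2 (pos 2,3,6,7,10,11,14,15): 1⊕0⊕1⊕0⊕1⊕0⊕1⊕1 = 1
s4 (pos 4,5,6,7,12,13,14,15): 1⊕1⊕1⊕0⊕0⊕1⊕1⊕1 = 0
s8 (pos 8,9,10,11,12,13,14,15): 0⊕0⊕1⊕0⊕0⊕1⊕1⊕1 = 0
Syndrome s8…s1 = 0011 → error at position 3.
Flip position 3: 010111000100111 → 011111000100111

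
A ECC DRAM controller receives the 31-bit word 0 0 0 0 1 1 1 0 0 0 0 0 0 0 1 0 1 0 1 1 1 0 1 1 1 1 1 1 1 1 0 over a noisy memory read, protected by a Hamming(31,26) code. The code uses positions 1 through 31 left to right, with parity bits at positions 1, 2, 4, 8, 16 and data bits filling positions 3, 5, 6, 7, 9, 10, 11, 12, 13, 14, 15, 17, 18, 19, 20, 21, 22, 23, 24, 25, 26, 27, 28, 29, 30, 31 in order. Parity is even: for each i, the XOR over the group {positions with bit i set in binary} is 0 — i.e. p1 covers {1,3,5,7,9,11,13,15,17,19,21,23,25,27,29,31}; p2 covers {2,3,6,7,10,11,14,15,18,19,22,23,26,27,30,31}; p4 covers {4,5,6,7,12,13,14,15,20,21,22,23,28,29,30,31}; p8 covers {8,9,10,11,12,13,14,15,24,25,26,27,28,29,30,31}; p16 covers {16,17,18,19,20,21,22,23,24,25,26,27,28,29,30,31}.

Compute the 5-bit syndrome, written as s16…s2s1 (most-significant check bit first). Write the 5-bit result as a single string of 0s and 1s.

00000

s1 (pos 1,3,5,7,9,11,13,15,17,19,21,23,25,27,29,31): 0⊕0⊕1⊕1⊕0⊕0⊕0⊕1⊕1⊕1⊕1⊕1⊕1⊕1⊕1⊕0 = 0
s2 (pos 2,3,6,7,10,11,14,15,18,19,22,23,26,27,30,31): 0⊕0⊕1⊕1⊕0⊕0⊕0⊕1⊕0⊕1⊕0⊕1⊕1⊕1⊕1⊕0 = 0
s4 (pos 4,5,6,7,12,13,14,15,20,21,22,23,28,29,30,31): 0⊕1⊕1⊕1⊕0⊕0⊕0⊕1⊕1⊕1⊕0⊕1⊕1⊕1⊕1⊕0 = 0
s8 (pos 8,9,10,11,12,13,14,15,24,25,26,27,28,29,30,31): 0⊕0⊕0⊕0⊕0⊕0⊕0⊕1⊕1⊕1⊕1⊕1⊕1⊕1⊕1⊕0 = 0
s16 (pos 16,17,18,19,20,21,22,23,24,25,26,27,28,29,30,31): 0⊕1⊕0⊕1⊕1⊕1⊕0⊕1⊕1⊕1⊕1⊕1⊕1⊕1⊕1⊕0 = 0
Syndrome s16…s1 = 00000 → no error.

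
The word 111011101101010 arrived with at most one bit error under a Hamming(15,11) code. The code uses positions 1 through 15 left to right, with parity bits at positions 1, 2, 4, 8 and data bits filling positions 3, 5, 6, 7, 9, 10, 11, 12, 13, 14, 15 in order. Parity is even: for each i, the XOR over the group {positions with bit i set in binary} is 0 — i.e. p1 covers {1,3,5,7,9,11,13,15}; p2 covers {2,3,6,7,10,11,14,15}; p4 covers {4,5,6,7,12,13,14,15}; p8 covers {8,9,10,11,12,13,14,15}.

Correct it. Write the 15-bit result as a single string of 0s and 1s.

111001101101010

s1 (pos 1,3,5,7,9,11,13,15): 1⊕1⊕1⊕1⊕1⊕0⊕0⊕0 = 1
s2 (pos 2,3,6,7,10,11,14,15): 1⊕1⊕1⊕1⊕1⊕0⊕1⊕0 = 0
s4 (pos 4,5,6,7,12,13,14,15): 0⊕1⊕1⊕1⊕1⊕0⊕1⊕0 = 1
s8 (pos 8,9,10,11,12,13,14,15): 0⊕1⊕1⊕0⊕1⊕0⊕1⊕0 = 0
Syndrome s8…s1 = 0101 → error at position 5.
Flip position 5: 111011101101010 → 111001101101010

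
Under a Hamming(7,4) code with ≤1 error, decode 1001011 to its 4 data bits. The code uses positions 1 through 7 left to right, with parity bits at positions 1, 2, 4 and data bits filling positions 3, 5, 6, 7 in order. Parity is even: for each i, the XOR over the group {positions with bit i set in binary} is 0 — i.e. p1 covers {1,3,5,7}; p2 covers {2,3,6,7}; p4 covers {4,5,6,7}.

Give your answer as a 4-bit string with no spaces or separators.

s1 (pos 1,3,5,7): 1⊕0⊕0⊕1 = 0
s2 (pos 2,3,6,7): 0⊕0⊕1⊕1 = 0
s4 (pos 4,5,6,7): 1⊕0⊕1⊕1 = 1
Syndrome s4…s1 = 100 → error at position 4.
Flip position 4: 1001011 → 1000011
Read data bits from positions 3,5,6,7: 0011

0011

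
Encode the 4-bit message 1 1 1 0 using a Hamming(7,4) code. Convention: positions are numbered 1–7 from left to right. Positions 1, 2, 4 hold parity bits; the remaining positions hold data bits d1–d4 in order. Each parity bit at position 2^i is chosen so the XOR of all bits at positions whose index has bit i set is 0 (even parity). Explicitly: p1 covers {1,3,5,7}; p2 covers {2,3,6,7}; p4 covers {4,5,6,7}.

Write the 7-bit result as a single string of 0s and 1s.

0010110

Place data at non-parity positions: p1 p2 1 p4 1 1 0
p1 (pos 1,3,5,7): XOR of data positions = 1⊕1⊕0 = 0
p2 (pos 2,3,6,7): XOR of data positions = 1⊕1⊕0 = 0
p4 (pos 4,5,6,7): XOR of data positions = 1⊕1⊕0 = 0
Codeword: 0010110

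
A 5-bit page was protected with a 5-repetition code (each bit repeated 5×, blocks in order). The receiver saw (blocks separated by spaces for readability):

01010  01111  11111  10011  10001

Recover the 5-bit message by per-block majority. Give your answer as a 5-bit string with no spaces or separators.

Block 1 (01010): 2 ones → 0
Block 2 (01111): 4 ones → 1
Block 3 (11111): 5 ones → 1
Block 4 (10011): 3 ones → 1
Block 5 (10001): 2 ones → 0

01110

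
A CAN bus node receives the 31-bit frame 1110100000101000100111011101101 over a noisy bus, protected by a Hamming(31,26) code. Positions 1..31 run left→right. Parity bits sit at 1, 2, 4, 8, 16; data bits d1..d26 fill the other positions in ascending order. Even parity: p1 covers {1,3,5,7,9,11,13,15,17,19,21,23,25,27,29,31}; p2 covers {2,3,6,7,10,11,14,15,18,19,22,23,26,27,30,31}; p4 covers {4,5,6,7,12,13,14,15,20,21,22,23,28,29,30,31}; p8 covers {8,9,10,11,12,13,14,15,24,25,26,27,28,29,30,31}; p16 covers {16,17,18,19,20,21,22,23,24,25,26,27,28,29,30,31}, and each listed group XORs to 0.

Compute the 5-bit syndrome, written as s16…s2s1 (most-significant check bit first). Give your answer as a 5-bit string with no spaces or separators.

00000

s1 (pos 1,3,5,7,9,11,13,15,17,19,21,23,25,27,29,31): 1⊕1⊕1⊕0⊕0⊕1⊕1⊕0⊕1⊕0⊕1⊕0⊕1⊕0⊕1⊕1 = 0
s2 (pos 2,3,6,7,10,11,14,15,18,19,22,23,26,27,30,31): 1⊕1⊕0⊕0⊕0⊕1⊕0⊕0⊕0⊕0⊕1⊕0⊕1⊕0⊕0⊕1 = 0
s4 (pos 4,5,6,7,12,13,14,15,20,21,22,23,28,29,30,31): 0⊕1⊕0⊕0⊕0⊕1⊕0⊕0⊕1⊕1⊕1⊕0⊕1⊕1⊕0⊕1 = 0
s8 (pos 8,9,10,11,12,13,14,15,24,25,26,27,28,29,30,31): 0⊕0⊕0⊕1⊕0⊕1⊕0⊕0⊕1⊕1⊕1⊕0⊕1⊕1⊕0⊕1 = 0
s16 (pos 16,17,18,19,20,21,22,23,24,25,26,27,28,29,30,31): 0⊕1⊕0⊕0⊕1⊕1⊕1⊕0⊕1⊕1⊕1⊕0⊕1⊕1⊕0⊕1 = 0
Syndrome s16…s1 = 00000 → no error.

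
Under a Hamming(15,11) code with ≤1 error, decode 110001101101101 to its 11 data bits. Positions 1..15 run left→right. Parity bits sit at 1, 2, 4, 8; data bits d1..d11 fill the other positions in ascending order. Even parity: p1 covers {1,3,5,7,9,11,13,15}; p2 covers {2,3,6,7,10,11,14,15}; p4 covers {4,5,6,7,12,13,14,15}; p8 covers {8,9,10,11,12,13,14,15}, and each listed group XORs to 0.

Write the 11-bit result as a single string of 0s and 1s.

s1 (pos 1,3,5,7,9,11,13,15): 1⊕0⊕0⊕1⊕1⊕0⊕1⊕1 = 1
s2 (pos 2,3,6,7,10,11,14,15): 1⊕0⊕1⊕1⊕1⊕0⊕0⊕1 = 1
s4 (pos 4,5,6,7,12,13,14,15): 0⊕0⊕1⊕1⊕1⊕1⊕0⊕1 = 1
s8 (pos 8,9,10,11,12,13,14,15): 0⊕1⊕1⊕0⊕1⊕1⊕0⊕1 = 1
Syndrome s8…s1 = 1111 → error at position 15.
Flip position 15: 110001101101101 → 110001101101100
Read data bits from positions 3,5,6,7,9,10,11,12,13,14,15: 00111101100

00111101100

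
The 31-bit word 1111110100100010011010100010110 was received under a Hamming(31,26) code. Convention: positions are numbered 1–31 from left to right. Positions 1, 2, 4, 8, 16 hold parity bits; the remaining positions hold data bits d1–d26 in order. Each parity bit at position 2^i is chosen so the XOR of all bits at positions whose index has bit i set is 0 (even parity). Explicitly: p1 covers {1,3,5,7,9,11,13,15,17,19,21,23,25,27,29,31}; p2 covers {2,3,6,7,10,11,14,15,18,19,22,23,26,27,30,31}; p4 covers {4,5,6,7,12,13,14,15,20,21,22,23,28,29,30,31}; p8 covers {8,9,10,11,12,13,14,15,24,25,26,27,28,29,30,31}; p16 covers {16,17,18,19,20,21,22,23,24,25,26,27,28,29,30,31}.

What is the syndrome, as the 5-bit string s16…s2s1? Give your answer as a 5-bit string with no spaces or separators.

10000

s1 (pos 1,3,5,7,9,11,13,15,17,19,21,23,25,27,29,31): 1⊕1⊕1⊕0⊕0⊕1⊕0⊕1⊕0⊕1⊕1⊕1⊕0⊕1⊕1⊕0 = 0
s2 (pos 2,3,6,7,10,11,14,15,18,19,22,23,26,27,30,31): 1⊕1⊕1⊕0⊕0⊕1⊕0⊕1⊕1⊕1⊕0⊕1⊕0⊕1⊕1⊕0 = 0
s4 (pos 4,5,6,7,12,13,14,15,20,21,22,23,28,29,30,31): 1⊕1⊕1⊕0⊕0⊕0⊕0⊕1⊕0⊕1⊕0⊕1⊕0⊕1⊕1⊕0 = 0
s8 (pos 8,9,10,11,12,13,14,15,24,25,26,27,28,29,30,31): 1⊕0⊕0⊕1⊕0⊕0⊕0⊕1⊕0⊕0⊕0⊕1⊕0⊕1⊕1⊕0 = 0
s16 (pos 16,17,18,19,20,21,22,23,24,25,26,27,28,29,30,31): 0⊕0⊕1⊕1⊕0⊕1⊕0⊕1⊕0⊕0⊕0⊕1⊕0⊕1⊕1⊕0 = 1
Syndrome s16…s1 = 10000 → error at position 16.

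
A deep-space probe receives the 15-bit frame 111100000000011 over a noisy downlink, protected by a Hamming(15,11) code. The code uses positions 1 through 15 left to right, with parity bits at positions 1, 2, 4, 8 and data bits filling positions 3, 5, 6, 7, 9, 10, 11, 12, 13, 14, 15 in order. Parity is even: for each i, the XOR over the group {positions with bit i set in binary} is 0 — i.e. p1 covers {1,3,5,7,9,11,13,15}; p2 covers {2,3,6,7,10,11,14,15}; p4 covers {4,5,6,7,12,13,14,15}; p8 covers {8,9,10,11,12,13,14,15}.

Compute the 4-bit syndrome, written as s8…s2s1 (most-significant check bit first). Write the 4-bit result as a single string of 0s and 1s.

0101

s1 (pos 1,3,5,7,9,11,13,15): 1⊕1⊕0⊕0⊕0⊕0⊕0⊕1 = 1
s2 (pos 2,3,6,7,10,11,14,15): 1⊕1⊕0⊕0⊕0⊕0⊕1⊕1 = 0
s4 (pos 4,5,6,7,12,13,14,15): 1⊕0⊕0⊕0⊕0⊕0⊕1⊕1 = 1
s8 (pos 8,9,10,11,12,13,14,15): 0⊕0⊕0⊕0⊕0⊕0⊕1⊕1 = 0
Syndrome s8…s1 = 0101 → error at position 5.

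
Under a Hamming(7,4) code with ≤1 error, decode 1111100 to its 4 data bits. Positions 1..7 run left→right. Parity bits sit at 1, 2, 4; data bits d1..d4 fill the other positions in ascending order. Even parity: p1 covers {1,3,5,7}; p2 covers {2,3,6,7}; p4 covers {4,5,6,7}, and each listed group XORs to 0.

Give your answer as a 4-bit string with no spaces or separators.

s1 (pos 1,3,5,7): 1⊕1⊕1⊕0 = 1
s2 (pos 2,3,6,7): 1⊕1⊕0⊕0 = 0
s4 (pos 4,5,6,7): 1⊕1⊕0⊕0 = 0
Syndrome s4…s1 = 001 → error at position 1.
Flip position 1: 1111100 → 0111100
Read data bits from positions 3,5,6,7: 1100

1100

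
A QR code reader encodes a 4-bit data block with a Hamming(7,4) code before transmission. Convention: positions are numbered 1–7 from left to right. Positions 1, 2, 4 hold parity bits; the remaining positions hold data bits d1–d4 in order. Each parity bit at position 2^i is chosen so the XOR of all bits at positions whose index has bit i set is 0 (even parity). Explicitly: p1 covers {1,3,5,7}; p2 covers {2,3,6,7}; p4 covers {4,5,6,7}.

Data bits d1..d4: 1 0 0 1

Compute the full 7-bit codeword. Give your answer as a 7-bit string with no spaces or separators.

0011001

Place data at non-parity positions: p1 p2 1 p4 0 0 1
p1 (pos 1,3,5,7): XOR of data positions = 1⊕0⊕1 = 0
p2 (pos 2,3,6,7): XOR of data positions = 1⊕0⊕1 = 0
p4 (pos 4,5,6,7): XOR of data positions = 0⊕0⊕1 = 1
Codeword: 0011001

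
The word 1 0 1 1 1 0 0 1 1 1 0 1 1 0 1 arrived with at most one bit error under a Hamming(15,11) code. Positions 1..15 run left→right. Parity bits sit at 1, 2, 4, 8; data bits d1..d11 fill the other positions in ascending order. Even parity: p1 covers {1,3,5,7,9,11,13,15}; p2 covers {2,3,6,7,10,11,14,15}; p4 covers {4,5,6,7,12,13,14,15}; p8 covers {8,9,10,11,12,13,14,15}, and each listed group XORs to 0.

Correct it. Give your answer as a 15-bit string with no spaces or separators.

s1 (pos 1,3,5,7,9,11,13,15): 1⊕1⊕1⊕0⊕1⊕0⊕1⊕1 = 0
s2 (pos 2,3,6,7,10,11,14,15): 0⊕1⊕0⊕0⊕1⊕0⊕0⊕1 = 1
s4 (pos 4,5,6,7,12,13,14,15): 1⊕1⊕0⊕0⊕1⊕1⊕0⊕1 = 1
s8 (pos 8,9,10,11,12,13,14,15): 1⊕1⊕1⊕0⊕1⊕1⊕0⊕1 = 0
Syndrome s8…s1 = 0110 → error at position 6.
Flip position 6: 101110011101101 → 101111011101101

101111011101101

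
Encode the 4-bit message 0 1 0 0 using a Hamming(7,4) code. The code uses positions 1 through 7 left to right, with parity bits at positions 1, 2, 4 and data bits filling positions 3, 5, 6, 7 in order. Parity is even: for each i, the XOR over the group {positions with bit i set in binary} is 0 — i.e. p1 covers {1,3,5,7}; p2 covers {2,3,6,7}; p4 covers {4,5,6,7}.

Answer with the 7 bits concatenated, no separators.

Place data at non-parity positions: p1 p2 0 p4 1 0 0
p1 (pos 1,3,5,7): XOR of data positions = 0⊕1⊕0 = 1
p2 (pos 2,3,6,7): XOR of data positions = 0⊕0⊕0 = 0
p4 (pos 4,5,6,7): XOR of data positions = 1⊕0⊕0 = 1
Codeword: 1001100

1001100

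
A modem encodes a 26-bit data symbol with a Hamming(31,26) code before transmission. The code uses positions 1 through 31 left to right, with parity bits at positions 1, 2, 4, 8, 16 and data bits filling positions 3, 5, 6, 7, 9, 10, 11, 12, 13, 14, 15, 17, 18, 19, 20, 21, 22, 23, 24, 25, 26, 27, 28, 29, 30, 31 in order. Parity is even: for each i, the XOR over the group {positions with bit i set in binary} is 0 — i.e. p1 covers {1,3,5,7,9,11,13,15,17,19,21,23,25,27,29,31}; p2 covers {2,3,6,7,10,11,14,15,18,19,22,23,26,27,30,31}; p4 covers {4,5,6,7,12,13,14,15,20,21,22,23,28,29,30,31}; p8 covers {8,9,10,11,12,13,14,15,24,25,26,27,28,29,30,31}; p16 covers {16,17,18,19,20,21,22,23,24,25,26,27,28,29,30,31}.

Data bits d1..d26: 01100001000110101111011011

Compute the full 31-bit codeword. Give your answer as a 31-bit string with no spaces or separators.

Place data at non-parity positions: p1 p2 0 p4 1 1 0 p8 0 0 0 1 0 0 0 p16 1 1 0 1 0 1 1 1 1 0 1 1 0 1 1
p1 (pos 1,3,5,7,9,11,13,15,17,19,21,23,25,27,29,31): XOR of data positions = 0⊕1⊕0⊕0⊕0⊕0⊕0⊕1⊕0⊕0⊕1⊕1⊕1⊕0⊕1 = 0
p2 (pos 2,3,6,7,10,11,14,15,18,19,22,23,26,27,30,31): XOR of data positions = 0⊕1⊕0⊕0⊕0⊕0⊕0⊕1⊕0⊕1⊕1⊕0⊕1⊕1⊕1 = 1
p4 (pos 4,5,6,7,12,13,14,15,20,21,22,23,28,29,30,31): XOR of data positions = 1⊕1⊕0⊕1⊕0⊕0⊕0⊕1⊕0⊕1⊕1⊕1⊕0⊕1⊕1 = 1
p8 (pos 8,9,10,11,12,13,14,15,24,25,26,27,28,29,30,31): XOR of data positions = 0⊕0⊕0⊕1⊕0⊕0⊕0⊕1⊕1⊕0⊕1⊕1⊕0⊕1⊕1 = 1
p16 (pos 16,17,18,19,20,21,22,23,24,25,26,27,28,29,30,31): XOR of data positions = 1⊕1⊕0⊕1⊕0⊕1⊕1⊕1⊕1⊕0⊕1⊕1⊕0⊕1⊕1 = 1
Codeword: 0101110100010001110101111011011

0101110100010001110101111011011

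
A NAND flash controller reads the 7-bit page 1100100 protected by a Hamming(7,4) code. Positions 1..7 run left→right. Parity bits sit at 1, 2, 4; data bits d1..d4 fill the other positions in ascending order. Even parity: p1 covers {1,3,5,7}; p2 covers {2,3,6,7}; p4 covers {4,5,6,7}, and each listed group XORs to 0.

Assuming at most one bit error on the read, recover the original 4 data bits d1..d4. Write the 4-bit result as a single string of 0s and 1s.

s1 (pos 1,3,5,7): 1⊕0⊕1⊕0 = 0
s2 (pos 2,3,6,7): 1⊕0⊕0⊕0 = 1
s4 (pos 4,5,6,7): 0⊕1⊕0⊕0 = 1
Syndrome s4…s1 = 110 → error at position 6.
Flip position 6: 1100100 → 1100110
Read data bits from positions 3,5,6,7: 0110

0110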